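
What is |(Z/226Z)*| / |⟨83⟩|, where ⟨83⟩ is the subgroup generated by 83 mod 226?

By Lagrange's theorem, ord_226(83) divides φ(226) = φ(2)·φ(113) = 1·112 = 112 = 2^4 · 7.
Divisors of 112: 1, 2, 4, 7, 8, 14, 16, 28, 56, 112.
Test each divisor d:
83^1 ≡ 83 (mod 226)
83^2 ≡ 109 (mod 226)
83^4 ≡ 129 (mod 226)
83^7 ≡ 225 (mod 226)
83^8 ≡ 143 (mod 226)
83^14 ≡ 1 (mod 226) ✓
So ord_226(83) = 14, hence |⟨83⟩| = 14.
The index is φ(226) / ord(83) = 112 / 14 = 8.

8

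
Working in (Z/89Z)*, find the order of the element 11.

22

Since 11 ∈ (Z/89Z)^×, its order divides φ(89) = 89 − 1 = 88 = 2^3 · 11.
Divisors of 88: 1, 2, 4, 8, 11, 22, 44, 88.
Check 11^d mod 89 for each divisor in increasing order:
11^1 ≡ 11 (mod 89)
11^2 ≡ 32 (mod 89)
11^4 ≡ 45 (mod 89)
11^8 ≡ 67 (mod 89)
11^11 ≡ 88 (mod 89)
11^22 ≡ 1 (mod 89) ✓
So ord_89(11) = 22.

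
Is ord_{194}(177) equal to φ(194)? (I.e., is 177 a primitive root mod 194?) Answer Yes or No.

φ(194) = φ(2)·φ(97) = 1·96 = 96 = 2^5 · 3.
Test 177^(96/q) mod 194 for each prime factor q of 96:
177^48 ≡ 193 (mod 194)  [q = 2: ≢ 1 ✓]
177^32 ≡ 61 (mod 194)  [q = 3: ≢ 1 ✓]
All checks pass, so 177 has order 96 and is a primitive root modulo 194.

Yes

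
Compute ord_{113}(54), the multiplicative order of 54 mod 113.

Since 54 ∈ (Z/113Z)^×, its order divides φ(113) = 113 − 1 = 112 = 2^4 · 7.
Divisors of 112: 1, 2, 4, 7, 8, 14, 16, 28, 56, 112.
Evaluate successive powers at the divisors of 112:
54^1 ≡ 54
54^2 ≡ 91
54^4 ≡ 32
54^7 ≡ 65
54^8 ≡ 7
54^14 ≡ 44
54^16 ≡ 49
54^28 ≡ 15
54^56 ≡ 112
54^112 ≡ 1
So ord_113(54) = 112.

112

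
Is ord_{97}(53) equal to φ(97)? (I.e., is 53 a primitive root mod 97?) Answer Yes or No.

No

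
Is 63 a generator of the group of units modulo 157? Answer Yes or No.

φ(157) = 157 − 1 = 156 = 2^2 · 3 · 13.
An element g generates (Z/157Z)^× iff g^(156/q) ≢ 1 (mod 157) for each prime q ∈ {2, 3, 13}.
63^78 ≡ 156 (mod 157)  [q = 2: ≢ 1 ✓]
63^52 ≡ 144 (mod 157)  [q = 3: ≢ 1 ✓]
63^12 ≡ 93 (mod 157)  [q = 13: ≢ 1 ✓]
All checks pass, so 63 has order 156 and is a primitive root modulo 157.

Yes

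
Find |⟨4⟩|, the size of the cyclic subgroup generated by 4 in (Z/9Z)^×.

3

ord(4) | φ(9) = φ(3^2) = 3·(3−1) = 6 = 2 · 3.
Divisors of 6: 1, 2, 3, 6.
Compute 4^d (mod 9) for the divisors d until we hit 1:
4^1 ≡ 4
4^2 ≡ 7
4^3 ≡ 1
Therefore the multiplicative order of 4 modulo 9 is 3.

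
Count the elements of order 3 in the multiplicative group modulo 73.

2

φ(73) = 73 − 1 = 72 = 2^3 · 3^2.
In a cyclic group of order 72, there are φ(d) elements of order d for each divisor d of 72, and zero for non-divisors.
3 | 72, and φ(3) = 3 − 1 = 2.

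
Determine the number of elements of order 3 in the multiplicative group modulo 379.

φ(379) = 379 − 1 = 378 = 2 · 3^3 · 7.
(Z/379Z)^× is cyclic (|G| = 378); a cyclic group of order m has exactly φ(d) elements of each order d | m, and none otherwise.
3 | 378, and φ(3) = 3 − 1 = 2.

2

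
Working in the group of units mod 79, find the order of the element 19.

39

Since 19 ∈ (Z/79Z)^×, its order divides φ(79) = 79 − 1 = 78 = 2 · 3 · 13.
Divisors of 78: 1, 2, 3, 6, 13, 26, 39, 78.
Compute 19^d (mod 79) for the divisors d until we hit 1:
19^1 ≡ 19
19^2 ≡ 45
19^3 ≡ 65
19^6 ≡ 38
19^13 ≡ 23
19^26 ≡ 55
19^39 ≡ 1
Hence ord(19) = 39.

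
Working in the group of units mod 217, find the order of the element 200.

ord(200) | φ(217) = φ(7·31) = (7−1)·(31−1) = 6·30 = 180 = 2^2 · 3^2 · 5.
Divisors of 180: 1, 2, 3, 4, 5, 6, 9, 10, 12, 15, 18, 20, 30, 36, 45, 60, 90, 180.
Test each divisor d:
200^1 ≡ 200 (mod 217)
200^2 ≡ 72 (mod 217)
200^3 ≡ 78 (mod 217)
200^4 ≡ 193 (mod 217)
200^5 ≡ 191 (mod 217)
200^6 ≡ 8 (mod 217)
200^9 ≡ 190 (mod 217)
200^10 ≡ 25 (mod 217)
200^12 ≡ 64 (mod 217)
200^15 ≡ 1 (mod 217) ✓
So ord_217(200) = 15.

15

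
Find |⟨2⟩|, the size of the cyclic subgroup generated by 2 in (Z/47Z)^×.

ord(2) | φ(47) = 47 − 1 = 46 = 2 · 23.
Divisors of 46: 1, 2, 23, 46.
Check 2^d mod 47 for each divisor in increasing order:
2^1 ≡ 2
2^2 ≡ 4
2^23 ≡ 1
So ord_47(2) = 23.

23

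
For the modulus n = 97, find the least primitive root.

φ(97) = 97 − 1 = 96 = 2^5 · 3.
g is a primitive root iff g^(96/q) ≢ 1 (mod 97) for each prime q ∈ {2, 3}.
g = 2: 2^48 ≡ 1 — hits 1, so not a primitive root.
g = 3: 3^48 ≡ 1 — hits 1, so not a primitive root.
g = 4: 4^48 ≡ 1 — hits 1, so not a primitive root.
g = 5: 5^48 ≡ 96; 5^32 ≡ 35 — none is 1, so 5 is a primitive root.
So 5 is the smallest generator of (Z/97Z)^×.

5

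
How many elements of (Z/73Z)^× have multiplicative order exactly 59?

0

φ(73) = 73 − 1 = 72 = 2^3 · 3^2.
(Z/73Z)^× is cyclic (|G| = 72); a cyclic group of order m has exactly φ(d) elements of each order d | m, and none otherwise.
Since 59 ∤ 72, the count is 0.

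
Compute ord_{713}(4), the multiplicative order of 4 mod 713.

55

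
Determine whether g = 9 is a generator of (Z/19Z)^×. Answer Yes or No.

No

φ(19) = 19 − 1 = 18 = 2 · 3^2.
Test 9^(18/q) mod 19 for each prime factor q of 18:
9^9 ≡ 1 (mod 19)  [q = 2: ≡ 1 ✗]
9^6 ≡ 11 (mod 19)  [q = 3: ≢ 1 ✓]
9^9 ≡ 1 shows ord(9) | 9, strictly less than φ(19); not a primitive root.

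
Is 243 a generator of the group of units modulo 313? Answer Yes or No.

φ(313) = 313 − 1 = 312 = 2^3 · 3 · 13.
Test 243^(312/q) mod 313 for each prime factor q of 312:
243^156 ≡ 1 (mod 313)  [q = 2: ≡ 1 ✗]
243^104 ≡ 214 (mod 313)  [q = 3: ≢ 1 ✓]
243^24 ≡ 27 (mod 313)  [q = 13: ≢ 1 ✓]
The check at q = 2 fails, so 243 generates a proper subgroup.

No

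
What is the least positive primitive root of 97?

5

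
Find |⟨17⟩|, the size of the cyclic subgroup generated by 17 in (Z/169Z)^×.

ord(17) | φ(169) = φ(13^2) = 13·(13−1) = 156 = 2^2 · 3 · 13.
Divisors of 156: 1, 2, 3, 4, 6, 12, 13, 26, 39, 52, 78, 156.
Test each divisor d:
17^1 ≡ 17 (mod 169)
17^2 ≡ 120 (mod 169)
17^3 ≡ 12 (mod 169)
17^4 ≡ 35 (mod 169)
17^6 ≡ 144 (mod 169)
17^12 ≡ 118 (mod 169)
17^13 ≡ 147 (mod 169)
17^26 ≡ 146 (mod 169)
17^39 ≡ 168 (mod 169)
17^52 ≡ 22 (mod 169)
17^78 ≡ 1 (mod 169) ✓
The smallest such exponent is 78, so the order of 17 is 78.

78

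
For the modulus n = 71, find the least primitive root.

φ(71) = 71 − 1 = 70 = 2 · 5 · 7.
g is a primitive root iff g^(70/q) ≢ 1 (mod 71) for each prime q ∈ {2, 5, 7}.
g = 2: 2^35 ≡ 1 — hits 1, so not a primitive root.
g = 3: 3^35 ≡ 1 — hits 1, so not a primitive root.
g = 4: 4^35 ≡ 1 — hits 1, so not a primitive root.
g = 5: 5^35 ≡ 1 — hits 1, so not a primitive root.
g = 6: 6^35 ≡ 1 — hits 1, so not a primitive root.
g = 7: 7^35 ≡ 70; 7^14 ≡ 54; 7^10 ≡ 45 — none is 1, so 7 is a primitive root.
So 7 is the smallest generator of (Z/71Z)^×.

7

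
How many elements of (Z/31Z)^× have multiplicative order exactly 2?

φ(31) = 31 − 1 = 30 = 2 · 3 · 5.
In a cyclic group of order 30, there are φ(d) elements of order d for each divisor d of 30, and zero for non-divisors.
2 | 30, and φ(2) = 2 − 1 = 1.

1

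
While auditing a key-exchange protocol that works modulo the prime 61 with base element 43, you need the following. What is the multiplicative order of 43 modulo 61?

60

Since 43 ∈ (Z/61Z)^×, its order divides φ(61) = 61 − 1 = 60 = 2^2 · 3 · 5.
Divisors of 60: 1, 2, 3, 4, 5, 6, 10, 12, 15, 20, 30, 60.
Compute 43^d (mod 61) for the divisors d until we hit 1:
43^1 ≡ 43 (mod 61)
43^2 ≡ 19 (mod 61)
43^3 ≡ 24 (mod 61)
43^4 ≡ 56 (mod 61)
43^5 ≡ 29 (mod 61)
43^6 ≡ 27 (mod 61)
43^10 ≡ 48 (mod 61)
43^12 ≡ 58 (mod 61)
43^15 ≡ 50 (mod 61)
43^20 ≡ 47 (mod 61)
43^30 ≡ 60 (mod 61)
43^60 ≡ 1 (mod 61) ✓
The smallest such exponent is 60, so the order of 43 is 60.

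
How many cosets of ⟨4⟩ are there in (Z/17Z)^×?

4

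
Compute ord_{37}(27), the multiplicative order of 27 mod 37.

6

ord(27) | φ(37) = 37 − 1 = 36 = 2^2 · 3^2.
Divisors of 36: 1, 2, 3, 4, 6, 9, 12, 18, 36.
Compute 27^d (mod 37) for the divisors d until we hit 1:
27^1 ≡ 27 (mod 37)
27^2 ≡ 26 (mod 37)
27^3 ≡ 36 (mod 37)
27^4 ≡ 10 (mod 37)
27^6 ≡ 1 (mod 37) ✓
Hence ord(27) = 6.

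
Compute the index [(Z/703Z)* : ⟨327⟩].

ord(327) | φ(703) = φ(19·37) = (19−1)·(37−1) = 18·36 = 648 = 2^3 · 3^4.
Divisors of 648: 1, 2, 3, 4, 6, 8, 9, 12, 18, 24, 27, 36, 54, 72, 81, 108, 162, 216, 324, 648.
Evaluate successive powers at the divisors of 648:
327^1 ≡ 327 (mod 703)
327^2 ≡ 73 (mod 703)
327^3 ≡ 672 (mod 703)
327^4 ≡ 408 (mod 703)
327^6 ≡ 258 (mod 703)
327^8 ≡ 556 (mod 703)
327^9 ≡ 438 (mod 703)
327^12 ≡ 482 (mod 703)
327^18 ≡ 628 (mod 703)
327^24 ≡ 334 (mod 703)
327^27 ≡ 191 (mod 703)
327^36 ≡ 1 (mod 703) ✓
The order of 327 is 36, so the subgroup it generates has 36 elements.
The index is φ(703) / ord(327) = 648 / 36 = 18.

18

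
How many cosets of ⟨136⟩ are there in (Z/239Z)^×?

ord(136) | φ(239) = 239 − 1 = 238 = 2 · 7 · 17.
Divisors of 238: 1, 2, 7, 14, 17, 34, 119, 238.
Compute 136^d (mod 239) for the divisors d until we hit 1:
136^1 ≡ 136
136^2 ≡ 93
136^7 ≡ 101
136^14 ≡ 163
136^17 ≡ 10
136^34 ≡ 100
136^119 ≡ 1
Thus |⟨136⟩| = ord(136) = 119.
[(Z/239Z)^× : ⟨136⟩] = 238/119 = 2.

2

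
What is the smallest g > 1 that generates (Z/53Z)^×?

2

φ(53) = 53 − 1 = 52 = 2^2 · 13.
g is a primitive root iff g^(52/q) ≢ 1 (mod 53) for each prime q ∈ {2, 13}.
g = 2: 2^26 ≡ 52; 2^4 ≡ 16 — none is 1, so 2 is a primitive root.
So 2 is the smallest generator of (Z/53Z)^×.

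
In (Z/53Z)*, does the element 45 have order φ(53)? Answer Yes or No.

φ(53) = 53 − 1 = 52 = 2^2 · 13.
Test 45^(52/q) mod 53 for each prime factor q of 52:
45^26 ≡ 52 (mod 53)  [q = 2: ≢ 1 ✓]
45^4 ≡ 15 (mod 53)  [q = 13: ≢ 1 ✓]
Every test exponent gives a nontrivial residue, hence 45 generates the full group.

Yes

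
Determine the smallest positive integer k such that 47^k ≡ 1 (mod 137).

136

By Lagrange's theorem, ord_137(47) divides φ(137) = 137 − 1 = 136 = 2^3 · 17.
Divisors of 136: 1, 2, 4, 8, 17, 34, 68, 136.
Evaluate successive powers at the divisors of 136:
47^1 ≡ 47 (mod 137)
47^2 ≡ 17 (mod 137)
47^4 ≡ 15 (mod 137)
47^8 ≡ 88 (mod 137)
47^17 ≡ 96 (mod 137)
47^34 ≡ 37 (mod 137)
47^68 ≡ 136 (mod 137)
47^136 ≡ 1 (mod 137) ✓
Hence ord(47) = 136.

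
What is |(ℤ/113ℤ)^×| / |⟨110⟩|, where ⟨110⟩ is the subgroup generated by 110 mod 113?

The order of 110 must divide φ(113) = 113 − 1 = 112 = 2^4 · 7.
Divisors of 112: 1, 2, 4, 7, 8, 14, 16, 28, 56, 112.
Evaluate successive powers at the divisors of 112:
110^1 ≡ 110 (mod 113)
110^2 ≡ 9 (mod 113)
110^4 ≡ 81 (mod 113)
110^7 ≡ 73 (mod 113)
110^8 ≡ 7 (mod 113)
110^14 ≡ 18 (mod 113)
110^16 ≡ 49 (mod 113)
110^28 ≡ 98 (mod 113)
110^56 ≡ 112 (mod 113)
110^112 ≡ 1 (mod 113) ✓
So ord_113(110) = 112, hence |⟨110⟩| = 112.
Index = |(Z/113Z)^×| / |⟨110⟩| = 112 / 112 = 1.

1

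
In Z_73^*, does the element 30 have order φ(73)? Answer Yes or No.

No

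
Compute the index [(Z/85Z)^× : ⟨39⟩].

ord(39) | φ(85) = φ(5·17) = (5−1)·(17−1) = 4·16 = 64 = 2^6.
Divisors of 64: 1, 2, 4, 8, 16, 32, 64.
Check 39^d mod 85 for each divisor in increasing order:
39^1 ≡ 39 (mod 85)
39^2 ≡ 76 (mod 85)
39^4 ≡ 81 (mod 85)
39^8 ≡ 16 (mod 85)
39^16 ≡ 1 (mod 85) ✓
The order of 39 is 16, so the subgroup it generates has 16 elements.
[(Z/85Z)^× : ⟨39⟩] = 64/16 = 4.

4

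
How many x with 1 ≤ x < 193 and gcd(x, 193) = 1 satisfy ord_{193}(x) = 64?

32

φ(193) = 193 − 1 = 192 = 2^6 · 3.
(Z/193Z)^× is cyclic (|G| = 192); a cyclic group of order m has exactly φ(d) elements of each order d | m, and none otherwise.
64 = 2^6 divides 192, and φ(64) = 32.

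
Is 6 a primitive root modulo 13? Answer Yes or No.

Yes

φ(13) = 13 − 1 = 12 = 2^2 · 3.
An element g generates (Z/13Z)^× iff g^(12/q) ≢ 1 (mod 13) for each prime q ∈ {2, 3}.
6^6 ≡ 12 (mod 13)  [q = 2: ≢ 1 ✓]
6^4 ≡ 9 (mod 13)  [q = 3: ≢ 1 ✓]
None equal 1, so ord_13(6) = 12: 6 is a primitive root.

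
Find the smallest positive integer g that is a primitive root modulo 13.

2

φ(13) = 13 − 1 = 12 = 2^2 · 3.
g is a primitive root iff g^(12/q) ≢ 1 (mod 13) for each prime q ∈ {2, 3}.
g = 2: 2^6 ≡ 12; 2^4 ≡ 3 — none is 1, so 2 is a primitive root.
So 2 is the smallest generator of (Z/13Z)^×.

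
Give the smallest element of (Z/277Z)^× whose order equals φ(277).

φ(277) = 277 − 1 = 276 = 2^2 · 3 · 23.
Test candidates g = 2, 3, … against the prime factors q ∈ {2, 3, 23} of φ(277): g is a generator iff g^(276/q) ≢ 1 for every such q.
g = 2: 2^138 ≡ 276; 2^92 ≡ 1 — hits 1, so not a primitive root.
g = 3: 3^138 ≡ 1 — hits 1, so not a primitive root.
g = 4: 4^138 ≡ 1 — hits 1, so not a primitive root.
g = 5: 5^138 ≡ 276; 5^92 ≡ 116; 5^12 ≡ 27 — none is 1, so 5 is a primitive root.
The smallest primitive root modulo 277 is 5.

5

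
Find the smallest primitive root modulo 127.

3

φ(127) = 127 − 1 = 126 = 2 · 3^2 · 7.
g is a primitive root iff g^(126/q) ≢ 1 (mod 127) for each prime q ∈ {2, 3, 7}.
g = 2: 2^63 ≡ 1 — hits 1, so not a primitive root.
g = 3: 3^63 ≡ 126; 3^42 ≡ 107; 3^18 ≡ 4 — none is 1, so 3 is a primitive root.
The smallest primitive root modulo 127 is 3.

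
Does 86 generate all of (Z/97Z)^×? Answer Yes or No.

φ(97) = 97 − 1 = 96 = 2^5 · 3.
86 is a primitive root mod 97 iff 86^(φ(97)/q) ≢ 1 for every prime q | φ(97), i.e. q ∈ {2, 3}.
86^48 ≡ 1 (mod 97)  [q = 2: ≡ 1 ✗]
86^32 ≡ 61 (mod 97)  [q = 3: ≢ 1 ✓]
The check at q = 2 fails, so 86 generates a proper subgroup.

No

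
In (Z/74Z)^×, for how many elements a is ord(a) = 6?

φ(74) = φ(2)·φ(37) = 1·36 = 36 = 2^2 · 3^2.
In a cyclic group of order 36, there are φ(d) elements of order d for each divisor d of 36, and zero for non-divisors.
6 = 2 · 3 divides 36, and φ(6) = 2.

2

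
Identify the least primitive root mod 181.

2

φ(181) = 181 − 1 = 180 = 2^2 · 3^2 · 5.
g is a primitive root iff g^(180/q) ≢ 1 (mod 181) for each prime q ∈ {2, 3, 5}.
g = 2: 2^90 ≡ 180; 2^60 ≡ 48; 2^36 ≡ 59 — none is 1, so 2 is a primitive root.
So 2 is the smallest generator of (Z/181Z)^×.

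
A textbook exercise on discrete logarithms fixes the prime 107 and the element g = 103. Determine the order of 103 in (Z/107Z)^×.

106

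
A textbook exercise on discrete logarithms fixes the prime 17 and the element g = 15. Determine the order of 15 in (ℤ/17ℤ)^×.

8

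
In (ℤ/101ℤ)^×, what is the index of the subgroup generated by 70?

2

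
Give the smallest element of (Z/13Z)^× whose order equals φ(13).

2

φ(13) = 13 − 1 = 12 = 2^2 · 3.
Test candidates g = 2, 3, … against the prime factors q ∈ {2, 3} of φ(13): g is a generator iff g^(12/q) ≢ 1 for every such q.
g = 2: 2^6 ≡ 12; 2^4 ≡ 3 — none is 1, so 2 is a primitive root.
The smallest primitive root modulo 13 is 2.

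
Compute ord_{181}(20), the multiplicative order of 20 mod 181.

90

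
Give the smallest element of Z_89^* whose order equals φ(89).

3

φ(89) = 89 − 1 = 88 = 2^3 · 11.
g is a primitive root iff g^(88/q) ≢ 1 (mod 89) for each prime q ∈ {2, 11}.
g = 2: 2^44 ≡ 1 — hits 1, so not a primitive root.
g = 3: 3^44 ≡ 88; 3^8 ≡ 64 — none is 1, so 3 is a primitive root.
The smallest primitive root modulo 89 is 3.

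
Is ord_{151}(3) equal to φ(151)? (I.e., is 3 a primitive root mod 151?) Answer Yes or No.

No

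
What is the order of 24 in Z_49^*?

By Lagrange's theorem, ord_49(24) divides φ(49) = φ(7^2) = 7·(7−1) = 42 = 2 · 3 · 7.
Divisors of 42: 1, 2, 3, 6, 7, 14, 21, 42.
Check 24^d mod 49 for each divisor in increasing order:
24^1 ≡ 24 (mod 49)
24^2 ≡ 37 (mod 49)
24^3 ≡ 6 (mod 49)
24^6 ≡ 36 (mod 49)
24^7 ≡ 31 (mod 49)
24^14 ≡ 30 (mod 49)
24^21 ≡ 48 (mod 49)
24^42 ≡ 1 (mod 49) ✓
So ord_49(24) = 42.

42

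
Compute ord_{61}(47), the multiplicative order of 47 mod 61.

By Lagrange's theorem, ord_61(47) divides φ(61) = 61 − 1 = 60 = 2^2 · 3 · 5.
Divisors of 60: 1, 2, 3, 4, 5, 6, 10, 12, 15, 20, 30, 60.
Check 47^d mod 61 for each divisor in increasing order:
47^1 ≡ 47 (mod 61)
47^2 ≡ 13 (mod 61)
47^3 ≡ 1 (mod 61) ✓
So ord_61(47) = 3.

3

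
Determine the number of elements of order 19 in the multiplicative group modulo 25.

0

φ(25) = φ(5^2) = 5·(5−1) = 20 = 2^2 · 5.
Since (Z/25Z)^× is cyclic of order 20, the number of elements of order d is φ(d) when d | 20 and 0 otherwise.
19 does not divide 20, so no element of (Z/25Z)^× has order 19.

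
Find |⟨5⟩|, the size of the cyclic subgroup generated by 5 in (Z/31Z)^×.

3

By Lagrange's theorem, ord_31(5) divides φ(31) = 31 − 1 = 30 = 2 · 3 · 5.
Divisors of 30: 1, 2, 3, 5, 6, 10, 15, 30.
Check 5^d mod 31 for each divisor in increasing order:
5^1 ≡ 5 (mod 31)
5^2 ≡ 25 (mod 31)
5^3 ≡ 1 (mod 31) ✓
Therefore the multiplicative order of 5 modulo 31 is 3.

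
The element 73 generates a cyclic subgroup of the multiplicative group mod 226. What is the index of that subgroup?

7

The order of 73 must divide φ(226) = φ(2)·φ(113) = 1·112 = 112 = 2^4 · 7.
Divisors of 112: 1, 2, 4, 7, 8, 14, 16, 28, 56, 112.
Evaluate successive powers at the divisors of 112:
73^1 ≡ 73
73^2 ≡ 131
73^4 ≡ 211
73^7 ≡ 65
73^8 ≡ 225
73^14 ≡ 157
73^16 ≡ 1
The order of 73 is 16, so the subgroup it generates has 16 elements.
The index is φ(226) / ord(73) = 112 / 16 = 7.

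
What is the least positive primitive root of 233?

φ(233) = 233 − 1 = 232 = 2^3 · 29.
g is a primitive root iff g^(232/q) ≢ 1 (mod 233) for each prime q ∈ {2, 29}.
g = 2: 2^116 ≡ 1 — hits 1, so not a primitive root.
g = 3: 3^116 ≡ 232; 3^8 ≡ 37 — none is 1, so 3 is a primitive root.
Hence the least primitive root of 233 is 3.

3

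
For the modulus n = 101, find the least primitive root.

2

φ(101) = 101 − 1 = 100 = 2^2 · 5^2.
Test candidates g = 2, 3, … against the prime factors q ∈ {2, 5} of φ(101): g is a generator iff g^(100/q) ≢ 1 for every such q.
g = 2: 2^50 ≡ 100; 2^20 ≡ 95 — none is 1, so 2 is a primitive root.
So 2 is the smallest generator of (Z/101Z)^×.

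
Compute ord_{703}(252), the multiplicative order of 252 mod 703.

The order of 252 must divide φ(703) = φ(19·37) = (19−1)·(37−1) = 18·36 = 648 = 2^3 · 3^4.
Divisors of 648: 1, 2, 3, 4, 6, 8, 9, 12, 18, 24, 27, 36, 54, 72, 81, 108, 162, 216, 324, 648.
Check 252^d mod 703 for each divisor in increasing order:
252^1 ≡ 252 (mod 703)
252^2 ≡ 234 (mod 703)
252^3 ≡ 619 (mod 703)
252^4 ≡ 625 (mod 703)
252^6 ≡ 26 (mod 703)
252^8 ≡ 460 (mod 703)
252^9 ≡ 628 (mod 703)
252^12 ≡ 676 (mod 703)
252^18 ≡ 1 (mod 703) ✓
So ord_703(252) = 18.

18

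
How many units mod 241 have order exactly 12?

φ(241) = 241 − 1 = 240 = 2^4 · 3 · 5.
In a cyclic group of order 240, there are φ(d) elements of order d for each divisor d of 240, and zero for non-divisors.
12 = 2^2 · 3 divides 240, and φ(12) = 4.

4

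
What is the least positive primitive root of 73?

φ(73) = 73 − 1 = 72 = 2^3 · 3^2.
Test candidates g = 2, 3, … against the prime factors q ∈ {2, 3} of φ(73): g is a generator iff g^(72/q) ≢ 1 for every such q.
g = 2: 2^36 ≡ 1 — hits 1, so not a primitive root.
g = 3: 3^36 ≡ 1 — hits 1, so not a primitive root.
g = 4: 4^36 ≡ 1 — hits 1, so not a primitive root.
g = 5: 5^36 ≡ 72; 5^24 ≡ 8 — none is 1, so 5 is a primitive root.
So 5 is the smallest generator of (Z/73Z)^×.

5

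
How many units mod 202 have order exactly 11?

φ(202) = φ(2)·φ(101) = 1·100 = 100 = 2^2 · 5^2.
In a cyclic group of order 100, there are φ(d) elements of order d for each divisor d of 100, and zero for non-divisors.
Here 100 is not a multiple of 11, so there are no elements of order 11.

0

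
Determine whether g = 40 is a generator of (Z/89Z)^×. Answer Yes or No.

No

φ(89) = 89 − 1 = 88 = 2^3 · 11.
It suffices to check that the order of 40 is not a proper divisor of 88: compute 40^(88/q) for q ∈ {2, 11}.
40^44 ≡ 1 (mod 89)  [q = 2: ≡ 1 ✗]
40^8 ≡ 16 (mod 89)  [q = 11: ≢ 1 ✓]
Since 40^44 ≡ 1, the order of 40 divides 44 < 88, so 40 is not a primitive root.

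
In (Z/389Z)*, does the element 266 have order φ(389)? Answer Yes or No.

Yes

φ(389) = 389 − 1 = 388 = 2^2 · 97.
It suffices to check that the order of 266 is not a proper divisor of 388: compute 266^(388/q) for q ∈ {2, 97}.
266^194 ≡ 388 (mod 389)  [q = 2: ≢ 1 ✓]
266^4 ≡ 208 (mod 389)  [q = 97: ≢ 1 ✓]
None equal 1, so ord_389(266) = 388: 266 is a primitive root.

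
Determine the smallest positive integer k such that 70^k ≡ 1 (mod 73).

12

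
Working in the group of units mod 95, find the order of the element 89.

The order of 89 must divide φ(95) = φ(5·19) = (5−1)·(19−1) = 4·18 = 72 = 2^3 · 3^2.
Divisors of 72: 1, 2, 3, 4, 6, 8, 9, 12, 18, 24, 36, 72.
Check 89^d mod 95 for each divisor in increasing order:
89^1 ≡ 89
89^2 ≡ 36
89^3 ≡ 69
89^4 ≡ 61
89^6 ≡ 11
89^8 ≡ 16
89^9 ≡ 94
89^12 ≡ 26
89^18 ≡ 1
So ord_95(89) = 18.

18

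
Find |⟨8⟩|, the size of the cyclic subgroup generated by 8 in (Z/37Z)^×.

12

Since 8 ∈ (Z/37Z)^×, its order divides φ(37) = 37 − 1 = 36 = 2^2 · 3^2.
Divisors of 36: 1, 2, 3, 4, 6, 9, 12, 18, 36.
Compute 8^d (mod 37) for the divisors d until we hit 1:
8^1 ≡ 8
8^2 ≡ 27
8^3 ≡ 31
8^4 ≡ 26
8^6 ≡ 36
8^9 ≡ 6
8^12 ≡ 1
The smallest such exponent is 12, so the order of 8 is 12.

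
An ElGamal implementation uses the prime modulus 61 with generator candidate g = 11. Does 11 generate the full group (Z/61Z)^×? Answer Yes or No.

No

φ(61) = 61 − 1 = 60 = 2^2 · 3 · 5.
It suffices to check that the order of 11 is not a proper divisor of 60: compute 11^(60/q) for q ∈ {2, 3, 5}.
11^30 ≡ 60 (mod 61)  [q = 2: ≢ 1 ✓]
11^20 ≡ 1 (mod 61)  [q = 3: ≡ 1 ✗]
11^12 ≡ 1 (mod 61)  [q = 5: ≡ 1 ✗]
Since 11^20 ≡ 1, the order of 11 divides 20 < 60, so 11 is not a primitive root.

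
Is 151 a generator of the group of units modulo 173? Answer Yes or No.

φ(173) = 173 − 1 = 172 = 2^2 · 43.
151 is a primitive root mod 173 iff 151^(φ(173)/q) ≢ 1 for every prime q | φ(173), i.e. q ∈ {2, 43}.
151^86 ≡ 1 (mod 173)  [q = 2: ≡ 1 ✗]
151^4 ≡ 14 (mod 173)  [q = 43: ≢ 1 ✓]
151^86 ≡ 1 shows ord(151) | 86, strictly less than φ(173); not a primitive root.

No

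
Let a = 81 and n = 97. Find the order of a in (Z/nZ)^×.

ord(81) | φ(97) = 97 − 1 = 96 = 2^5 · 3.
Divisors of 96: 1, 2, 3, 4, 6, 8, 12, 16, 24, 32, 48, 96.
Check 81^d mod 97 for each divisor in increasing order:
81^1 ≡ 81 (mod 97)
81^2 ≡ 62 (mod 97)
81^3 ≡ 75 (mod 97)
81^4 ≡ 61 (mod 97)
81^6 ≡ 96 (mod 97)
81^8 ≡ 35 (mod 97)
81^12 ≡ 1 (mod 97) ✓
So ord_97(81) = 12.

12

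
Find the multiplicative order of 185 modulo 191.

ord(185) | φ(191) = 191 − 1 = 190 = 2 · 5 · 19.
Divisors of 190: 1, 2, 5, 10, 19, 38, 95, 190.
Compute 185^d (mod 191) for the divisors d until we hit 1:
185^1 ≡ 185 (mod 191)
185^2 ≡ 36 (mod 191)
185^5 ≡ 55 (mod 191)
185^10 ≡ 160 (mod 191)
185^19 ≡ 190 (mod 191)
185^38 ≡ 1 (mod 191) ✓
The smallest such exponent is 38, so the order of 185 is 38.

38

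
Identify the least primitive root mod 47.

5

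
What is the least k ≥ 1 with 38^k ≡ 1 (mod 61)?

By Lagrange's theorem, ord_61(38) divides φ(61) = 61 − 1 = 60 = 2^2 · 3 · 5.
Divisors of 60: 1, 2, 3, 4, 5, 6, 10, 12, 15, 20, 30, 60.
Test each divisor d:
38^1 ≡ 38
38^2 ≡ 41
38^3 ≡ 33
38^4 ≡ 34
38^5 ≡ 11
38^6 ≡ 52
38^10 ≡ 60
38^12 ≡ 20
38^15 ≡ 50
38^20 ≡ 1
The smallest such exponent is 20, so the order of 38 is 20.

20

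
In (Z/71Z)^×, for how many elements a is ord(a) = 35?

24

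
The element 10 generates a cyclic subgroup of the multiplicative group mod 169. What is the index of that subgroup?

2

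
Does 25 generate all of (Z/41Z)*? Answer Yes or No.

No

φ(41) = 41 − 1 = 40 = 2^3 · 5.
It suffices to check that the order of 25 is not a proper divisor of 40: compute 25^(40/q) for q ∈ {2, 5}.
25^20 ≡ 1 (mod 41)  [q = 2: ≡ 1 ✗]
25^8 ≡ 37 (mod 41)  [q = 5: ≢ 1 ✓]
The check at q = 2 fails, so 25 generates a proper subgroup.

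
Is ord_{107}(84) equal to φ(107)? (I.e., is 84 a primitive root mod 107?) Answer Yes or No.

φ(107) = 107 − 1 = 106 = 2 · 53.
An element g generates (Z/107Z)^× iff g^(106/q) ≢ 1 (mod 107) for each prime q ∈ {2, 53}.
84^53 ≡ 106 (mod 107)  [q = 2: ≢ 1 ✓]
84^2 ≡ 101 (mod 107)  [q = 53: ≢ 1 ✓]
All checks pass, so 84 has order 106 and is a primitive root modulo 107.

Yes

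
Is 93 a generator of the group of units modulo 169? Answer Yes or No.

Yes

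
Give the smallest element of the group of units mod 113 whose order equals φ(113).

3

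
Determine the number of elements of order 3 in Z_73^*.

2

φ(73) = 73 − 1 = 72 = 2^3 · 3^2.
Since (Z/73Z)^× is cyclic of order 72, the number of elements of order d is φ(d) when d | 72 and 0 otherwise.
3 | 72, and φ(3) = 3 − 1 = 2.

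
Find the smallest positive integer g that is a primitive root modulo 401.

φ(401) = 401 − 1 = 400 = 2^4 · 5^2.
Test candidates g = 2, 3, … against the prime factors q ∈ {2, 5} of φ(401): g is a generator iff g^(400/q) ≢ 1 for every such q.
g = 2: 2^200 ≡ 1 — hits 1, so not a primitive root.
g = 3: 3^200 ≡ 400; 3^80 ≡ 72 — none is 1, so 3 is a primitive root.
The smallest primitive root modulo 401 is 3.

3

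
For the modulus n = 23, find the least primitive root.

φ(23) = 23 − 1 = 22 = 2 · 11.
Test candidates g = 2, 3, … against the prime factors q ∈ {2, 11} of φ(23): g is a generator iff g^(22/q) ≢ 1 for every such q.
g = 2: 2^11 ≡ 1 — hits 1, so not a primitive root.
g = 3: 3^11 ≡ 1 — hits 1, so not a primitive root.
g = 4: 4^11 ≡ 1 — hits 1, so not a primitive root.
g = 5: 5^11 ≡ 22; 5^2 ≡ 2 — none is 1, so 5 is a primitive root.
Hence the least primitive root of 23 is 5.

5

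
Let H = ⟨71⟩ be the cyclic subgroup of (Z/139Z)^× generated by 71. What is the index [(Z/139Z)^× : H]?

2

Since 71 ∈ (Z/139Z)^×, its order divides φ(139) = 139 − 1 = 138 = 2 · 3 · 23.
Divisors of 138: 1, 2, 3, 6, 23, 46, 69, 138.
Check 71^d mod 139 for each divisor in increasing order:
71^1 ≡ 71 (mod 139)
71^2 ≡ 37 (mod 139)
71^3 ≡ 125 (mod 139)
71^6 ≡ 57 (mod 139)
71^23 ≡ 42 (mod 139)
71^46 ≡ 96 (mod 139)
71^69 ≡ 1 (mod 139) ✓
So ord_139(71) = 69, hence |⟨71⟩| = 69.
Index = |(Z/139Z)^×| / |⟨71⟩| = 138 / 69 = 2.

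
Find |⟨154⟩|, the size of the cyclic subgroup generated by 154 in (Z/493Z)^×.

14

Since 154 ∈ (Z/493Z)^×, its order divides φ(493) = φ(17·29) = (17−1)·(29−1) = 16·28 = 448 = 2^6 · 7.
Divisors of 448: 1, 2, 4, 7, 8, 14, 16, 28, 32, 56, 64, 112, 224, 448.
Check 154^d mod 493 for each divisor in increasing order:
154^1 ≡ 154
154^2 ≡ 52
154^4 ≡ 239
154^7 ≡ 86
154^8 ≡ 426
154^14 ≡ 1
The smallest such exponent is 14, so the order of 154 is 14.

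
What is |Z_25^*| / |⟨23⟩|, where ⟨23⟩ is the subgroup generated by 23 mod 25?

1

By Lagrange's theorem, ord_25(23) divides φ(25) = φ(5^2) = 5·(5−1) = 20 = 2^2 · 5.
Divisors of 20: 1, 2, 4, 5, 10, 20.
Compute 23^d (mod 25) for the divisors d until we hit 1:
23^1 ≡ 23 (mod 25)
23^2 ≡ 4 (mod 25)
23^4 ≡ 16 (mod 25)
23^5 ≡ 18 (mod 25)
23^10 ≡ 24 (mod 25)
23^20 ≡ 1 (mod 25) ✓
The order of 23 is 20, so the subgroup it generates has 20 elements.
[(Z/25Z)^× : ⟨23⟩] = 20/20 = 1.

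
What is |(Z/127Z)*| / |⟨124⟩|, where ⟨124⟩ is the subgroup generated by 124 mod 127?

ord(124) | φ(127) = 127 − 1 = 126 = 2 · 3^2 · 7.
Divisors of 126: 1, 2, 3, 6, 7, 9, 14, 18, 21, 42, 63, 126.
Check 124^d mod 127 for each divisor in increasing order:
124^1 ≡ 124 (mod 127)
124^2 ≡ 9 (mod 127)
124^3 ≡ 100 (mod 127)
124^6 ≡ 94 (mod 127)
124^7 ≡ 99 (mod 127)
124^9 ≡ 2 (mod 127)
124^14 ≡ 22 (mod 127)
124^18 ≡ 4 (mod 127)
124^21 ≡ 19 (mod 127)
124^42 ≡ 107 (mod 127)
124^63 ≡ 1 (mod 127) ✓
The order of 124 is 63, so the subgroup it generates has 63 elements.
[(Z/127Z)^× : ⟨124⟩] = 126/63 = 2.

2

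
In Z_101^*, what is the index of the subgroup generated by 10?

The order of 10 must divide φ(101) = 101 − 1 = 100 = 2^2 · 5^2.
Divisors of 100: 1, 2, 4, 5, 10, 20, 25, 50, 100.
Test each divisor d:
10^1 ≡ 10 (mod 101)
10^2 ≡ 100 (mod 101)
10^4 ≡ 1 (mod 101) ✓
The order of 10 is 4, so the subgroup it generates has 4 elements.
[(Z/101Z)^× : ⟨10⟩] = 100/4 = 25.

25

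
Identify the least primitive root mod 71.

7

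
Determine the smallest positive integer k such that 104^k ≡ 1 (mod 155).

30

The order of 104 must divide φ(155) = φ(5·31) = (5−1)·(31−1) = 4·30 = 120 = 2^3 · 3 · 5.
Divisors of 120: 1, 2, 3, 4, 5, 6, 8, 10, 12, 15, 20, 24, 30, 40, 60, 120.
Check 104^d mod 155 for each divisor in increasing order:
104^1 ≡ 104
104^2 ≡ 121
104^3 ≡ 29
104^4 ≡ 71
104^5 ≡ 99
104^6 ≡ 66
104^8 ≡ 81
104^10 ≡ 36
104^12 ≡ 16
104^15 ≡ 154
104^20 ≡ 56
104^24 ≡ 101
104^30 ≡ 1
Therefore the multiplicative order of 104 modulo 155 is 30.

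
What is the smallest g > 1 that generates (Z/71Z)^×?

7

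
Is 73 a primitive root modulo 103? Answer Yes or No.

No

φ(103) = 103 − 1 = 102 = 2 · 3 · 17.
An element g generates (Z/103Z)^× iff g^(102/q) ≢ 1 (mod 103) for each prime q ∈ {2, 3, 17}.
73^51 ≡ 102 (mod 103)  [q = 2: ≢ 1 ✓]
73^34 ≡ 1 (mod 103)  [q = 3: ≡ 1 ✗]
73^6 ≡ 93 (mod 103)  [q = 17: ≢ 1 ✓]
73^34 ≡ 1 shows ord(73) | 34, strictly less than φ(103); not a primitive root.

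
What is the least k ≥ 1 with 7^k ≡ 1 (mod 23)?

22

The order of 7 must divide φ(23) = 23 − 1 = 22 = 2 · 11.
Divisors of 22: 1, 2, 11, 22.
Test each divisor d:
7^1 ≡ 7 (mod 23)
7^2 ≡ 3 (mod 23)
7^11 ≡ 22 (mod 23)
7^22 ≡ 1 (mod 23) ✓
Hence ord(7) = 22.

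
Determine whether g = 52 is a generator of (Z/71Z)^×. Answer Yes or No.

Yes

φ(71) = 71 − 1 = 70 = 2 · 5 · 7.
It suffices to check that the order of 52 is not a proper divisor of 70: compute 52^(70/q) for q ∈ {2, 5, 7}.
52^35 ≡ 70 (mod 71)  [q = 2: ≢ 1 ✓]
52^14 ≡ 54 (mod 71)  [q = 5: ≢ 1 ✓]
52^10 ≡ 37 (mod 71)  [q = 7: ≢ 1 ✓]
Every test exponent gives a nontrivial residue, hence 52 generates the full group.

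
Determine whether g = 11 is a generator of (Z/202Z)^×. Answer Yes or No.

Yes

φ(202) = φ(2)·φ(101) = 1·100 = 100 = 2^2 · 5^2.
Test 11^(100/q) mod 202 for each prime factor q of 100:
11^50 ≡ 201 (mod 202)  [q = 2: ≢ 1 ✓]
11^20 ≡ 87 (mod 202)  [q = 5: ≢ 1 ✓]
None equal 1, so ord_202(11) = 100: 11 is a primitive root.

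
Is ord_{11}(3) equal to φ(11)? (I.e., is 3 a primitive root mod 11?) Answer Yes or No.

No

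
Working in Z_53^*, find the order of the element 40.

26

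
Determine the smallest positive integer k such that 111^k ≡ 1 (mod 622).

310

The order of 111 must divide φ(622) = φ(2)·φ(311) = 1·310 = 310 = 2 · 5 · 31.
Divisors of 310: 1, 2, 5, 10, 31, 62, 155, 310.
Evaluate successive powers at the divisors of 310:
111^1 ≡ 111 (mod 622)
111^2 ≡ 503 (mod 622)
111^5 ≡ 77 (mod 622)
111^10 ≡ 331 (mod 622)
111^31 ≡ 95 (mod 622)
111^62 ≡ 317 (mod 622)
111^155 ≡ 621 (mod 622)
111^310 ≡ 1 (mod 622) ✓
So ord_622(111) = 310.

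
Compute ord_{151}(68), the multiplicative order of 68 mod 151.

25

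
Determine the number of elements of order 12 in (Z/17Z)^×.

φ(17) = 17 − 1 = 16 = 2^4.
Since (Z/17Z)^× is cyclic of order 16, the number of elements of order d is φ(d) when d | 16 and 0 otherwise.
12 does not divide 16, so no element of (Z/17Z)^× has order 12.

0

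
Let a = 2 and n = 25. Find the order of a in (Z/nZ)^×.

20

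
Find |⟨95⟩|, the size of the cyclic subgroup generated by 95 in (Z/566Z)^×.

141

The order of 95 must divide φ(566) = φ(2)·φ(283) = 1·282 = 282 = 2 · 3 · 47.
Divisors of 282: 1, 2, 3, 6, 47, 94, 141, 282.
Check 95^d mod 566 for each divisor in increasing order:
95^1 ≡ 95 (mod 566)
95^2 ≡ 535 (mod 566)
95^3 ≡ 451 (mod 566)
95^6 ≡ 207 (mod 566)
95^47 ≡ 521 (mod 566)
95^94 ≡ 327 (mod 566)
95^141 ≡ 1 (mod 566) ✓
Therefore the multiplicative order of 95 modulo 566 is 141.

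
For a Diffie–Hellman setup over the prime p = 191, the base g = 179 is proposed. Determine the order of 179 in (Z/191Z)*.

ord(179) | φ(191) = 191 − 1 = 190 = 2 · 5 · 19.
Divisors of 190: 1, 2, 5, 10, 19, 38, 95, 190.
Compute 179^d (mod 191) for the divisors d until we hit 1:
179^1 ≡ 179 (mod 191)
179^2 ≡ 144 (mod 191)
179^5 ≡ 41 (mod 191)
179^10 ≡ 153 (mod 191)
179^19 ≡ 7 (mod 191)
179^38 ≡ 49 (mod 191)
179^95 ≡ 190 (mod 191)
179^190 ≡ 1 (mod 191) ✓
Therefore the multiplicative order of 179 modulo 191 is 190.

190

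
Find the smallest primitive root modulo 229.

6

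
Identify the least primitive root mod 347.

φ(347) = 347 − 1 = 346 = 2 · 173.
Test candidates g = 2, 3, … against the prime factors q ∈ {2, 173} of φ(347): g is a generator iff g^(346/q) ≢ 1 for every such q.
g = 2: 2^173 ≡ 346; 2^2 ≡ 4 — none is 1, so 2 is a primitive root.
Hence the least primitive root of 347 is 2.

2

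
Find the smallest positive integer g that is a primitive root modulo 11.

φ(11) = 11 − 1 = 10 = 2 · 5.
Test candidates g = 2, 3, … against the prime factors q ∈ {2, 5} of φ(11): g is a generator iff g^(10/q) ≢ 1 for every such q.
g = 2: 2^5 ≡ 10; 2^2 ≡ 4 — none is 1, so 2 is a primitive root.
The smallest primitive root modulo 11 is 2.

2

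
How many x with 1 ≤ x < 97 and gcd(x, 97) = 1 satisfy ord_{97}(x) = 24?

8

φ(97) = 97 − 1 = 96 = 2^5 · 3.
In a cyclic group of order 96, there are φ(d) elements of order d for each divisor d of 96, and zero for non-divisors.
24 = 2^3 · 3 divides 96, and φ(24) = 8.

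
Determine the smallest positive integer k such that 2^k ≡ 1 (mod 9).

By Lagrange's theorem, ord_9(2) divides φ(9) = φ(3^2) = 3·(3−1) = 6 = 2 · 3.
Divisors of 6: 1, 2, 3, 6.
Evaluate successive powers at the divisors of 6:
2^1 ≡ 2 (mod 9)
2^2 ≡ 4 (mod 9)
2^3 ≡ 8 (mod 9)
2^6 ≡ 1 (mod 9) ✓
Hence ord(2) = 6.

6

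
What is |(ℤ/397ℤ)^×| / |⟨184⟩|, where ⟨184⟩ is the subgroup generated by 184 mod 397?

By Lagrange's theorem, ord_397(184) divides φ(397) = 397 − 1 = 396 = 2^2 · 3^2 · 11.
Divisors of 396: 1, 2, 3, 4, 6, 9, 11, 12, 18, 22, 33, 36, 44, 66, 99, 132, 198, 396.
Test each divisor d:
184^1 ≡ 184 (mod 397)
184^2 ≡ 111 (mod 397)
184^3 ≡ 177 (mod 397)
184^4 ≡ 14 (mod 397)
184^6 ≡ 363 (mod 397)
184^9 ≡ 334 (mod 397)
184^11 ≡ 153 (mod 397)
184^12 ≡ 362 (mod 397)
184^18 ≡ 396 (mod 397)
184^22 ≡ 383 (mod 397)
184^33 ≡ 240 (mod 397)
184^36 ≡ 1 (mod 397) ✓
Thus |⟨184⟩| = ord(184) = 36.
The index is φ(397) / ord(184) = 396 / 36 = 11.

11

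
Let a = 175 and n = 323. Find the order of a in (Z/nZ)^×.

By Lagrange's theorem, ord_323(175) divides φ(323) = φ(17·19) = (17−1)·(19−1) = 16·18 = 288 = 2^5 · 3^2.
Divisors of 288: 1, 2, 3, 4, 6, 8, 9, 12, 16, 18, 24, 32, 36, 48, 72, 96, 144, 288.
Compute 175^d (mod 323) for the divisors d until we hit 1:
175^1 ≡ 175
175^2 ≡ 263
175^3 ≡ 159
175^4 ≡ 47
175^6 ≡ 87
175^8 ≡ 271
175^9 ≡ 267
175^12 ≡ 140
175^16 ≡ 120
175^18 ≡ 229
175^24 ≡ 220
175^32 ≡ 188
175^36 ≡ 115
175^48 ≡ 273
175^72 ≡ 305
175^96 ≡ 239
175^144 ≡ 1
So ord_323(175) = 144.

144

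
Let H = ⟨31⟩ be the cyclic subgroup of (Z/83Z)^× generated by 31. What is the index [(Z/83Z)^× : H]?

By Lagrange's theorem, ord_83(31) divides φ(83) = 83 − 1 = 82 = 2 · 41.
Divisors of 82: 1, 2, 41, 82.
Check 31^d mod 83 for each divisor in increasing order:
31^1 ≡ 31
31^2 ≡ 48
31^41 ≡ 1
So ord_83(31) = 41, hence |⟨31⟩| = 41.
The index is φ(83) / ord(31) = 82 / 41 = 2.

2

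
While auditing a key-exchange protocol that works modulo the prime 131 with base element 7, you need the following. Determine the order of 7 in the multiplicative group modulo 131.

By Lagrange's theorem, ord_131(7) divides φ(131) = 131 − 1 = 130 = 2 · 5 · 13.
Divisors of 130: 1, 2, 5, 10, 13, 26, 65, 130.
Check 7^d mod 131 for each divisor in increasing order:
7^1 ≡ 7 (mod 131)
7^2 ≡ 49 (mod 131)
7^5 ≡ 39 (mod 131)
7^10 ≡ 80 (mod 131)
7^13 ≡ 61 (mod 131)
7^26 ≡ 53 (mod 131)
7^65 ≡ 1 (mod 131) ✓
So ord_131(7) = 65.

65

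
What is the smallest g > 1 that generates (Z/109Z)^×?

6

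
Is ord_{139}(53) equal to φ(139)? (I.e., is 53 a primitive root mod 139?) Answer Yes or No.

Yes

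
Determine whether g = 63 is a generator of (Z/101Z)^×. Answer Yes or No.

Yes

φ(101) = 101 − 1 = 100 = 2^2 · 5^2.
Test 63^(100/q) mod 101 for each prime factor q of 100:
63^50 ≡ 100 (mod 101)  [q = 2: ≢ 1 ✓]
63^20 ≡ 36 (mod 101)  [q = 5: ≢ 1 ✓]
Every test exponent gives a nontrivial residue, hence 63 generates the full group.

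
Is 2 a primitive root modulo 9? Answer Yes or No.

φ(9) = φ(3^2) = 3·(3−1) = 6 = 2 · 3.
Test 2^(6/q) mod 9 for each prime factor q of 6:
2^3 ≡ 8 (mod 9)  [q = 2: ≢ 1 ✓]
2^2 ≡ 4 (mod 9)  [q = 3: ≢ 1 ✓]
Every test exponent gives a nontrivial residue, hence 2 generates the full group.

Yes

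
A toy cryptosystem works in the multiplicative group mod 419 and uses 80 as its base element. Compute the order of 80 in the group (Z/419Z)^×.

The order of 80 must divide φ(419) = 419 − 1 = 418 = 2 · 11 · 19.
Divisors of 418: 1, 2, 11, 19, 22, 38, 209, 418.
Check 80^d mod 419 for each divisor in increasing order:
80^1 ≡ 80
80^2 ≡ 115
80^11 ≡ 139
80^19 ≡ 300
80^22 ≡ 47
80^38 ≡ 334
80^209 ≡ 1
Hence ord(80) = 209.

209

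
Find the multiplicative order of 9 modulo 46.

11

ord(9) | φ(46) = φ(2)·φ(23) = 1·22 = 22 = 2 · 11.
Divisors of 22: 1, 2, 11, 22.
Check 9^d mod 46 for each divisor in increasing order:
9^1 ≡ 9 (mod 46)
9^2 ≡ 35 (mod 46)
9^11 ≡ 1 (mod 46) ✓
Therefore the multiplicative order of 9 modulo 46 is 11.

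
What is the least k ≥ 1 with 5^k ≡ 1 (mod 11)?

5

By Lagrange's theorem, ord_11(5) divides φ(11) = 11 − 1 = 10 = 2 · 5.
Divisors of 10: 1, 2, 5, 10.
Test each divisor d:
5^1 ≡ 5
5^2 ≡ 3
5^5 ≡ 1
The smallest such exponent is 5, so the order of 5 is 5.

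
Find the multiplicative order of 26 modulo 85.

8

Since 26 ∈ (Z/85Z)^×, its order divides φ(85) = φ(5·17) = (5−1)·(17−1) = 4·16 = 64 = 2^6.
Divisors of 64: 1, 2, 4, 8, 16, 32, 64.
Compute 26^d (mod 85) for the divisors d until we hit 1:
26^1 ≡ 26 (mod 85)
26^2 ≡ 81 (mod 85)
26^4 ≡ 16 (mod 85)
26^8 ≡ 1 (mod 85) ✓
The smallest such exponent is 8, so the order of 26 is 8.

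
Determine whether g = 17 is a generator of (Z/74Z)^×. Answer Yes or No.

Yes

φ(74) = φ(2)·φ(37) = 1·36 = 36 = 2^2 · 3^2.
It suffices to check that the order of 17 is not a proper divisor of 36: compute 17^(36/q) for q ∈ {2, 3}.
17^18 ≡ 73 (mod 74)  [q = 2: ≢ 1 ✓]
17^12 ≡ 63 (mod 74)  [q = 3: ≢ 1 ✓]
None equal 1, so ord_74(17) = 36: 17 is a primitive root.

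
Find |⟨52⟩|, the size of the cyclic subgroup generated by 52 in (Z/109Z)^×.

Since 52 ∈ (Z/109Z)^×, its order divides φ(109) = 109 − 1 = 108 = 2^2 · 3^3.
Divisors of 108: 1, 2, 3, 4, 6, 9, 12, 18, 27, 36, 54, 108.
Test each divisor d:
52^1 ≡ 52 (mod 109)
52^2 ≡ 88 (mod 109)
52^3 ≡ 107 (mod 109)
52^4 ≡ 5 (mod 109)
52^6 ≡ 4 (mod 109)
52^9 ≡ 101 (mod 109)
52^12 ≡ 16 (mod 109)
52^18 ≡ 64 (mod 109)
52^27 ≡ 33 (mod 109)
52^36 ≡ 63 (mod 109)
52^54 ≡ 108 (mod 109)
52^108 ≡ 1 (mod 109) ✓
So ord_109(52) = 108.

108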